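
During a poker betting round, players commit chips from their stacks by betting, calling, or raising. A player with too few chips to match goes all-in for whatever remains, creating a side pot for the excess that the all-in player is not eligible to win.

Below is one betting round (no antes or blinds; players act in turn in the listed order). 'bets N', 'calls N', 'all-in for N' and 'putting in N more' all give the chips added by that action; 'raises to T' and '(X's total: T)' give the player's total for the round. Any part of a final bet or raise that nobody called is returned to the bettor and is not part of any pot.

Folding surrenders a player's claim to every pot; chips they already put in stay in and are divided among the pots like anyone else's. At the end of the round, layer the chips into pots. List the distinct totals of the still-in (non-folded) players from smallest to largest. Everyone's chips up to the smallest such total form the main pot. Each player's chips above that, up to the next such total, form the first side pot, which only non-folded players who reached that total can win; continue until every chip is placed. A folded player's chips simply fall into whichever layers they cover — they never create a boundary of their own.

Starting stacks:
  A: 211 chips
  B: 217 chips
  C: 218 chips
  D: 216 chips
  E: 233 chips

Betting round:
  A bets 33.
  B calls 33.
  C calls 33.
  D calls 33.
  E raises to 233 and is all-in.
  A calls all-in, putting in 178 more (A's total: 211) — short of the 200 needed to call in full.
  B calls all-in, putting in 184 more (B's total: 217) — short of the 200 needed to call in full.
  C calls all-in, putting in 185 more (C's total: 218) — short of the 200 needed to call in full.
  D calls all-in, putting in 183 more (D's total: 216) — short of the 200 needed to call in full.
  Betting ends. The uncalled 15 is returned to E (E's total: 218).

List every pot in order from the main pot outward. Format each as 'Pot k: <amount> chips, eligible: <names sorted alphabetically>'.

Pot 1: 1055 chips, eligible: A, B, C, D, E
Pot 2: 20 chips, eligible: B, C, D, E
Pot 3: 3 chips, eligible: B, C, E
Pot 4: 2 chips, eligible: C, E

Derivation:
Contributions (after 15 returned to E): A=211, B=217, C=218, D=216, E=218
Pot levels (distinct totals of non-folded players): 211, 216, 217, 218
Layer 1-211: 211 each from A, B, C, D, E = 211*5 = 1055 chips; eligible A, B, C, D, E
Layer 212-216: 5 each from B, C, D, E = 5*4 = 20 chips; eligible B, C, D, E
Layer 217-217: 1 each from B, C, E = 1*3 = 3 chips; eligible B, C, E
Layer 218-218: 1 each from C, E = 1*2 = 2 chips; eligible C, E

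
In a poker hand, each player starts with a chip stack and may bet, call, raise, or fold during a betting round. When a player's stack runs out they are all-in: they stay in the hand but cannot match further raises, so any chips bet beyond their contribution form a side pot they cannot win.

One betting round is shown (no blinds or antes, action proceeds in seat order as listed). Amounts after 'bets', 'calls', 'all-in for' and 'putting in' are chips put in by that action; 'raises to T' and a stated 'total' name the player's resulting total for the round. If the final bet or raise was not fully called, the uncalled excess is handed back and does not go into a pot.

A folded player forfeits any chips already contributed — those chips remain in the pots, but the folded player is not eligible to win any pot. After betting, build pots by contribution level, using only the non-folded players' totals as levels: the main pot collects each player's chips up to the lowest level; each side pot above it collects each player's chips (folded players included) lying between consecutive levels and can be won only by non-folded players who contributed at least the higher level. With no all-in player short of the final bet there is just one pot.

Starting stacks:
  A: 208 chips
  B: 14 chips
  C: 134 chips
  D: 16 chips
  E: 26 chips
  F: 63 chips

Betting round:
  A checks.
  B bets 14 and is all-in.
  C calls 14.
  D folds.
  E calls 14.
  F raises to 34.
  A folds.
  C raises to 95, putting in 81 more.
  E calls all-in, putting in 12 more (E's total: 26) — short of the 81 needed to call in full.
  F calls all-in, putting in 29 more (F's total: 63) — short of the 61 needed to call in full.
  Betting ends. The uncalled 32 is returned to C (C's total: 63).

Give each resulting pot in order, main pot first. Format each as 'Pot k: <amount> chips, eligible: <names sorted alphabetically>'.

Contributions (after 32 returned to C): B=14, C=63, E=26, F=63
Folded: A, D
Pot levels (distinct totals of non-folded players): 14, 26, 63
Layer 1-14: 14 each from B, C, E, F = 14*4 = 56 chips; eligible B, C, E, F
Layer 15-26: 12 each from C, E, F = 12*3 = 36 chips; eligible C, E, F
Layer 27-63: 37 each from C, F = 37*2 = 74 chips; eligible C, F

Pot 1: 56 chips, eligible: B, C, E, F
Pot 2: 36 chips, eligible: C, E, F
Pot 3: 74 chips, eligible: C, F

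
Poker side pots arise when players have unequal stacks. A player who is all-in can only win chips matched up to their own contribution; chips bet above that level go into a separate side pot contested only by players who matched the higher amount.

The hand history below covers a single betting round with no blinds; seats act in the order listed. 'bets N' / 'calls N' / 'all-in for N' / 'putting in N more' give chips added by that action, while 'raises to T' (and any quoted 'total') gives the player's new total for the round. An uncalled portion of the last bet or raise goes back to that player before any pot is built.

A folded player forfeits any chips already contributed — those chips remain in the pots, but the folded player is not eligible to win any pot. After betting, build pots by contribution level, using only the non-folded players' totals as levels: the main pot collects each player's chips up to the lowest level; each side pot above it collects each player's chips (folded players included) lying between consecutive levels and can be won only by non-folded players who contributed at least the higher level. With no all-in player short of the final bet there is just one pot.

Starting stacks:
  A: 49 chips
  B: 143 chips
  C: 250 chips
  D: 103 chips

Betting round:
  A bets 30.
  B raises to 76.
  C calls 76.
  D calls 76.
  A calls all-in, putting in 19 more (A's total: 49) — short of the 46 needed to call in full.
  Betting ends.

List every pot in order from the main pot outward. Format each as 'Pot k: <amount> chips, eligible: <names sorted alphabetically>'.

Pot 1: 196 chips, eligible: A, B, C, D
Pot 2: 81 chips, eligible: B, C, D

Derivation:
Contributions: A=49, B=76, C=76, D=76
Pot levels (distinct totals of non-folded players): 49, 76
Layer 1-49: 49 each from A, B, C, D = 49*4 = 196 chips; eligible A, B, C, D
Layer 50-76: 27 each from B, C, D = 27*3 = 81 chips; eligible B, C, D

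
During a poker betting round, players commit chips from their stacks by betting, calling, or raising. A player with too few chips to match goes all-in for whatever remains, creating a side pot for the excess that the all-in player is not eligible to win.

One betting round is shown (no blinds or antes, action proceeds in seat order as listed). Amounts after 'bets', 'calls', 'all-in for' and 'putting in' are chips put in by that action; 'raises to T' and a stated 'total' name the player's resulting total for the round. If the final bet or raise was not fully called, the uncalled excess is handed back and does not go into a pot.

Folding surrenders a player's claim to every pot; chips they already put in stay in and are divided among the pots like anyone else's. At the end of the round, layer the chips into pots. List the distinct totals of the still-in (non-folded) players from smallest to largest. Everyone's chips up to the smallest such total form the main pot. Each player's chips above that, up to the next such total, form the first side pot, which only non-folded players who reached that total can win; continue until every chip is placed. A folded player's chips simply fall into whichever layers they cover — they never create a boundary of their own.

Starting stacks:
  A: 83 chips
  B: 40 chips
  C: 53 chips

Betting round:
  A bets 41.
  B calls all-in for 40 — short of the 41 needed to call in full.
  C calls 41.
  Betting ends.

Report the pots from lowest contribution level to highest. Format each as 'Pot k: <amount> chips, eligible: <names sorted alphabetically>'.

Pot 1: 120 chips, eligible: A, B, C
Pot 2: 2 chips, eligible: A, C

Derivation:
Contributions: A=41, B=40, C=41
Pot levels (distinct totals of non-folded players): 40, 41
Layer 1-40: 40 each from A, B, C = 40*3 = 120 chips; eligible A, B, C
Layer 41-41: 1 each from A, C = 1*2 = 2 chips; eligible A, C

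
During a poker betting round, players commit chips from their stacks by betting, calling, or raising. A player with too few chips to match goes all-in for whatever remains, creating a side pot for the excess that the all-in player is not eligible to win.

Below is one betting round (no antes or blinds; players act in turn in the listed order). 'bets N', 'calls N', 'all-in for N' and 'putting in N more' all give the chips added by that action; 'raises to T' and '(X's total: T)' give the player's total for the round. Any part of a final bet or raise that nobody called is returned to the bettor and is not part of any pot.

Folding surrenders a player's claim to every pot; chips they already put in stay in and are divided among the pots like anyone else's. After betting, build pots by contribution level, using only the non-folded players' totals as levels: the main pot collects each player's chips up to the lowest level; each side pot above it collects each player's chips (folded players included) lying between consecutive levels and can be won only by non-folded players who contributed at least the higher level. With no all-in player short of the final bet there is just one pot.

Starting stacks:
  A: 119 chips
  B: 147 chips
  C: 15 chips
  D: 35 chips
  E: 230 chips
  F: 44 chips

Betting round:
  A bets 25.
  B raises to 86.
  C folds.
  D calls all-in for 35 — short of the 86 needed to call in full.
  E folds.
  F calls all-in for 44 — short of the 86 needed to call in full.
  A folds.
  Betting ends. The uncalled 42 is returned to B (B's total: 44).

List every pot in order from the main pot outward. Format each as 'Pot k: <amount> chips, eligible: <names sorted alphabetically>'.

Contributions (after 42 returned to B): A=25, B=44, D=35, F=44
Folded: A, C, E
Pot levels (distinct totals of non-folded players): 35, 44
Layer 1-35: A 25 + B 35 + D 35 + F 35 = 130 chips; eligible B, D, F
Layer 36-44: 9 each from B, F = 9*2 = 18 chips; eligible B, F

Pot 1: 130 chips, eligible: B, D, F
Pot 2: 18 chips, eligible: B, F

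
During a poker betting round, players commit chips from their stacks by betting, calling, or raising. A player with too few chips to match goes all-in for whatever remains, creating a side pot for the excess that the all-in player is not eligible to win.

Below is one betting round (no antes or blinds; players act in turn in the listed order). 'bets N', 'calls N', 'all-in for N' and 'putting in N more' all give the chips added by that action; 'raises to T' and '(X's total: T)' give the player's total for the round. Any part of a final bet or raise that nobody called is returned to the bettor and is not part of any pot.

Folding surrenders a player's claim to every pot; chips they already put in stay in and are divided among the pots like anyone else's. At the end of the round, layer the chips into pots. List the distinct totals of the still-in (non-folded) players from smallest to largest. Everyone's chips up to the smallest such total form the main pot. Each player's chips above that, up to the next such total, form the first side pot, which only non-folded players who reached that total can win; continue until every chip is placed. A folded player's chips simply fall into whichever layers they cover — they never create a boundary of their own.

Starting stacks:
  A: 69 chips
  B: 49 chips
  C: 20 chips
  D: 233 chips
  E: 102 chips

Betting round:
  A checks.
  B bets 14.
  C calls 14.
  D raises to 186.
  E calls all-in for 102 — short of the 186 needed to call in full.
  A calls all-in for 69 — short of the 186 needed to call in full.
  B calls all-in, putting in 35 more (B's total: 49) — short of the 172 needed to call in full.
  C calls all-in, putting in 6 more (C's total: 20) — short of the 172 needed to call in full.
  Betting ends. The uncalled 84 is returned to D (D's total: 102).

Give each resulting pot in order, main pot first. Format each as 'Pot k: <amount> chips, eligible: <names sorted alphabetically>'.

Contributions (after 84 returned to D): A=69, B=49, C=20, D=102, E=102
Pot levels (distinct totals of non-folded players): 20, 49, 69, 102
Layer 1-20: 20 each from A, B, C, D, E = 20*5 = 100 chips; eligible A, B, C, D, E
Layer 21-49: 29 each from A, B, D, E = 29*4 = 116 chips; eligible A, B, D, E
Layer 50-69: 20 each from A, D, E = 20*3 = 60 chips; eligible A, D, E
Layer 70-102: 33 each from D, E = 33*2 = 66 chips; eligible D, E

Pot 1: 100 chips, eligible: A, B, C, D, E
Pot 2: 116 chips, eligible: A, B, D, E
Pot 3: 60 chips, eligible: A, D, E
Pot 4: 66 chips, eligible: D, E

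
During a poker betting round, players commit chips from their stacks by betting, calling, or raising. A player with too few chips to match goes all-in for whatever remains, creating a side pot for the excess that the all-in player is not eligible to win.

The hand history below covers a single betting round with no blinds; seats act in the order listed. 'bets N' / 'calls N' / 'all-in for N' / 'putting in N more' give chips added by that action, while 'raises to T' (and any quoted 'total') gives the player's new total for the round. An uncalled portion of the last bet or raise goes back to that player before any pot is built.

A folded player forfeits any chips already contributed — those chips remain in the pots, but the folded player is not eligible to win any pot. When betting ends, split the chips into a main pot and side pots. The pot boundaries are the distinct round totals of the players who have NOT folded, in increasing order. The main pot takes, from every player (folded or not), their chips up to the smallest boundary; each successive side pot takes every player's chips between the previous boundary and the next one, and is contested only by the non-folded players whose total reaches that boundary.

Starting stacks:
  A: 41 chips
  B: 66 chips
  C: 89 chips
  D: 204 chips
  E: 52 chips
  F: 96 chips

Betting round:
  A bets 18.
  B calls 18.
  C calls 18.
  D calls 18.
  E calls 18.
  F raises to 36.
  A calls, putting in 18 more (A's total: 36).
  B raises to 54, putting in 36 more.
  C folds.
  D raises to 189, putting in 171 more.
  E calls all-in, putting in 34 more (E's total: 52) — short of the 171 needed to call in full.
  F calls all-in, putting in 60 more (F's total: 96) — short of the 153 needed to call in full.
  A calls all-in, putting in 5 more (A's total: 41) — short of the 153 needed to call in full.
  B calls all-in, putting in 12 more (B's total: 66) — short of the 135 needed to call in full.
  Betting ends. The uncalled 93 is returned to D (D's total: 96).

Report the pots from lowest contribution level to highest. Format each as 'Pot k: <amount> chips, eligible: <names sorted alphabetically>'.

Contributions (after 93 returned to D): A=41, B=66, C=18, D=96, E=52, F=96
Folded: C
Pot levels (distinct totals of non-folded players): 41, 52, 66, 96
Layer 1-41: A 41 + B 41 + C 18 + D 41 + E 41 + F 41 = 223 chips; eligible A, B, D, E, F
Layer 42-52: 11 each from B, D, E, F = 11*4 = 44 chips; eligible B, D, E, F
Layer 53-66: 14 each from B, D, F = 14*3 = 42 chips; eligible B, D, F
Layer 67-96: 30 each from D, F = 30*2 = 60 chips; eligible D, F

Pot 1: 223 chips, eligible: A, B, D, E, F
Pot 2: 44 chips, eligible: B, D, E, F
Pot 3: 42 chips, eligible: B, D, F
Pot 4: 60 chips, eligible: D, F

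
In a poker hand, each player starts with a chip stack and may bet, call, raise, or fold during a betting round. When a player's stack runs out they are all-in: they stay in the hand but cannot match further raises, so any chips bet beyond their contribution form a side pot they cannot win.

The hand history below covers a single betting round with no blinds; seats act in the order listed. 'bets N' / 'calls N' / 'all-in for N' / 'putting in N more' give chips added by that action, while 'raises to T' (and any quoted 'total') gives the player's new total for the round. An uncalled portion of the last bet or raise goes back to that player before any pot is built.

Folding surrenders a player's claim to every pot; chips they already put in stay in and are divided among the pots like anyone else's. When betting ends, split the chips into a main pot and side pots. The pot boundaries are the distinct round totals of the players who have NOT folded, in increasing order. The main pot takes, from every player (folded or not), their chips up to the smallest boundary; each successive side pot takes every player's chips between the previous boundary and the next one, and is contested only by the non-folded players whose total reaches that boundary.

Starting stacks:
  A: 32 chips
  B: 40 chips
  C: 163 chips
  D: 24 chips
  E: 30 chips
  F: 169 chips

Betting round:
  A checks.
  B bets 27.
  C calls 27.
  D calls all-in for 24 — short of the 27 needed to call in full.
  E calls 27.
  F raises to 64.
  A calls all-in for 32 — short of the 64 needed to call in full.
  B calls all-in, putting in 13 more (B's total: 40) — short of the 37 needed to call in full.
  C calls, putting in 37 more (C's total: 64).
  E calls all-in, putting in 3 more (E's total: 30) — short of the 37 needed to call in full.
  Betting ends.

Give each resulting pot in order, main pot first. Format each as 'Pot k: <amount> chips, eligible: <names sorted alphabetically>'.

Contributions: A=32, B=40, C=64, D=24, E=30, F=64
Pot levels (distinct totals of non-folded players): 24, 30, 32, 40, 64
Layer 1-24: 24 each from A, B, C, D, E, F = 24*6 = 144 chips; eligible A, B, C, D, E, F
Layer 25-30: 6 each from A, B, C, E, F = 6*5 = 30 chips; eligible A, B, C, E, F
Layer 31-32: 2 each from A, B, C, F = 2*4 = 8 chips; eligible A, B, C, F
Layer 33-40: 8 each from B, C, F = 8*3 = 24 chips; eligible B, C, F
Layer 41-64: 24 each from C, F = 24*2 = 48 chips; eligible C, F

Pot 1: 144 chips, eligible: A, B, C, D, E, F
Pot 2: 30 chips, eligible: A, B, C, E, F
Pot 3: 8 chips, eligible: A, B, C, F
Pot 4: 24 chips, eligible: B, C, F
Pot 5: 48 chips, eligible: C, F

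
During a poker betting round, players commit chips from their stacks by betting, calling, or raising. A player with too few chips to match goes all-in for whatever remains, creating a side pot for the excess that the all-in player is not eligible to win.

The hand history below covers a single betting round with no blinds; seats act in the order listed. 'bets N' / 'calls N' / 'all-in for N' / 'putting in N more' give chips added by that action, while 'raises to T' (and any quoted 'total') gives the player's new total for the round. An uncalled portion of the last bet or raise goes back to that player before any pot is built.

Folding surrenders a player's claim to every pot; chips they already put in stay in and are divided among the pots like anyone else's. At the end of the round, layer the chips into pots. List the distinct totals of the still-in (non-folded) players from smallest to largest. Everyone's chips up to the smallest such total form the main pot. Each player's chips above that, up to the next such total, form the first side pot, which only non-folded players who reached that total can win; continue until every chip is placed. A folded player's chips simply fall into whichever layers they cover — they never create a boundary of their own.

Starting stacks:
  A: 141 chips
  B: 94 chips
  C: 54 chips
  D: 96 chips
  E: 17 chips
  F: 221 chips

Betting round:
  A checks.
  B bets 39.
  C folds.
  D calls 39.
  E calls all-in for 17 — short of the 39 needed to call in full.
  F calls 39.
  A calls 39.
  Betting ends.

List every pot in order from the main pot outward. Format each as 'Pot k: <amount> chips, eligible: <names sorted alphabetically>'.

Contributions: A=39, B=39, D=39, E=17, F=39
Folded: C
Pot levels (distinct totals of non-folded players): 17, 39
Layer 1-17: 17 each from A, B, D, E, F = 17*5 = 85 chips; eligible A, B, D, E, F
Layer 18-39: 22 each from A, B, D, F = 22*4 = 88 chips; eligible A, B, D, F

Pot 1: 85 chips, eligible: A, B, D, E, F
Pot 2: 88 chips, eligible: A, B, D, F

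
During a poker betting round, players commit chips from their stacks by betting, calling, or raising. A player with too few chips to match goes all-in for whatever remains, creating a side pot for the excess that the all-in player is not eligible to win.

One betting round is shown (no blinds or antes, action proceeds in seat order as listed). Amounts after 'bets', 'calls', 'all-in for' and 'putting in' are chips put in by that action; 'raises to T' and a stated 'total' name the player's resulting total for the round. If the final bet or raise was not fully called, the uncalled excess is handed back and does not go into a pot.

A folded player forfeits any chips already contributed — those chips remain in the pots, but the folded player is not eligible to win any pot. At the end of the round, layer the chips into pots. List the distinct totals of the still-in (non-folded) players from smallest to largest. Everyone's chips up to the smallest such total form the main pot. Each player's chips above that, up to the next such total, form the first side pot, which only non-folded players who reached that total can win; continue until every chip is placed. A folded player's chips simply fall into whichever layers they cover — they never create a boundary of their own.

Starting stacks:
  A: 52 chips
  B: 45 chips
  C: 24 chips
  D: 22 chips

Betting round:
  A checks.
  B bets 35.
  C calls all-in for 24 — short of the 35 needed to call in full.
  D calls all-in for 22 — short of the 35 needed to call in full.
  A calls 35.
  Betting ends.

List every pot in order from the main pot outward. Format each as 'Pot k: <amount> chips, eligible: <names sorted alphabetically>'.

Pot 1: 88 chips, eligible: A, B, C, D
Pot 2: 6 chips, eligible: A, B, C
Pot 3: 22 chips, eligible: A, B

Derivation:
Contributions: A=35, B=35, C=24, D=22
Pot levels (distinct totals of non-folded players): 22, 24, 35
Layer 1-22: 22 each from A, B, C, D = 22*4 = 88 chips; eligible A, B, C, D
Layer 23-24: 2 each from A, B, C = 2*3 = 6 chips; eligible A, B, C
Layer 25-35: 11 each from A, B = 11*2 = 22 chips; eligible A, B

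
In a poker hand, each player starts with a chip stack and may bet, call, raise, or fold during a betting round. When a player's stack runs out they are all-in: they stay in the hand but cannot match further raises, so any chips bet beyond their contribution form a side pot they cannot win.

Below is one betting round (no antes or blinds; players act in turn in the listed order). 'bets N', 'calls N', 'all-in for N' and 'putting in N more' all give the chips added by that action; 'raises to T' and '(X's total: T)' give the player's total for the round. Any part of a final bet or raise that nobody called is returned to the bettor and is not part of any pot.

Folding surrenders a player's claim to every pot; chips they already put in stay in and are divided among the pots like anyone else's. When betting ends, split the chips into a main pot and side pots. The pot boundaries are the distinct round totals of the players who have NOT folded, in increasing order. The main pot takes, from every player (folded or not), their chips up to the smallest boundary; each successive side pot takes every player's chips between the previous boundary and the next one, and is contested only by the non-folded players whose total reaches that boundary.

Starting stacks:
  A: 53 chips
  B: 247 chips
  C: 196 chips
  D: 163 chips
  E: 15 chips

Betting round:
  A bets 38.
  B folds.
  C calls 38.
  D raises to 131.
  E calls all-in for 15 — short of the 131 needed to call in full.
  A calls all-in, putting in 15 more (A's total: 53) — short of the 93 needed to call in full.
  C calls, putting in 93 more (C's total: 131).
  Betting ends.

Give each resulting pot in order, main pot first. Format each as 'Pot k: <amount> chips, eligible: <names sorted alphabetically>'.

Pot 1: 60 chips, eligible: A, C, D, E
Pot 2: 114 chips, eligible: A, C, D
Pot 3: 156 chips, eligible: C, D

Derivation:
Contributions: A=53, C=131, D=131, E=15
Folded: B
Pot levels (distinct totals of non-folded players): 15, 53, 131
Layer 1-15: 15 each from A, C, D, E = 15*4 = 60 chips; eligible A, C, D, E
Layer 16-53: 38 each from A, C, D = 38*3 = 114 chips; eligible A, C, D
Layer 54-131: 78 each from C, D = 78*2 = 156 chips; eligible C, D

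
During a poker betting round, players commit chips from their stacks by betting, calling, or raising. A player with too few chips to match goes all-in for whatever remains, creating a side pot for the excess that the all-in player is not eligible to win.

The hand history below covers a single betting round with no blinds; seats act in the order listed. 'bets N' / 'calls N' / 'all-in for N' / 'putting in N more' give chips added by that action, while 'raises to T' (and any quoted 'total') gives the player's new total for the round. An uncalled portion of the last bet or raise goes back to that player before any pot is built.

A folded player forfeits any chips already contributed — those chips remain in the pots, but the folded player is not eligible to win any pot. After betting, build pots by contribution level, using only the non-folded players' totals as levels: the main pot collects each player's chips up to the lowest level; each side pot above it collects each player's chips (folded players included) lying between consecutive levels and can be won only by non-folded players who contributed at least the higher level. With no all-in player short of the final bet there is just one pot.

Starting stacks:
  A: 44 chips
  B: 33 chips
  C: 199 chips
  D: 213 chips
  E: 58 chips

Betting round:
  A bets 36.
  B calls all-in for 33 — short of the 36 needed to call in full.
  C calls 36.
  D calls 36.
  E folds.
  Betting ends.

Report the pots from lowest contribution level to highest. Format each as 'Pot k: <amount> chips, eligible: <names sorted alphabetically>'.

Pot 1: 132 chips, eligible: A, B, C, D
Pot 2: 9 chips, eligible: A, C, D

Derivation:
Contributions: A=36, B=33, C=36, D=36
Folded: E
Pot levels (distinct totals of non-folded players): 33, 36
Layer 1-33: 33 each from A, B, C, D = 33*4 = 132 chips; eligible A, B, C, D
Layer 34-36: 3 each from A, C, D = 3*3 = 9 chips; eligible A, C, D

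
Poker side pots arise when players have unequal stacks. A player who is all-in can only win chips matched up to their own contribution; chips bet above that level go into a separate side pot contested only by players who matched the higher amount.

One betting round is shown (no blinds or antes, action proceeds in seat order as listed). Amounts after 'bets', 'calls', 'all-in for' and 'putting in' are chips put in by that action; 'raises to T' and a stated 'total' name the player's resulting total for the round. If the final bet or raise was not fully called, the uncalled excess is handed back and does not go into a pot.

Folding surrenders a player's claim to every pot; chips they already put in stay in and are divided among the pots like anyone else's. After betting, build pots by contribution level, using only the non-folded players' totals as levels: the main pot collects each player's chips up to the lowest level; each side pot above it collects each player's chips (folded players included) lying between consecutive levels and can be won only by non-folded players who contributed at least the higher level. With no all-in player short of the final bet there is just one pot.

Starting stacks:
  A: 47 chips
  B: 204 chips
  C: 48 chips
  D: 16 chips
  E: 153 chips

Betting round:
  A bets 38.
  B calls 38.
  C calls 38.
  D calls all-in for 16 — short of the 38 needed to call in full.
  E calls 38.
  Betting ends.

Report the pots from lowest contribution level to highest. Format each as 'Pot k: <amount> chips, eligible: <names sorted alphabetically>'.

Pot 1: 80 chips, eligible: A, B, C, D, E
Pot 2: 88 chips, eligible: A, B, C, E

Derivation:
Contributions: A=38, B=38, C=38, D=16, E=38
Pot levels (distinct totals of non-folded players): 16, 38
Layer 1-16: 16 each from A, B, C, D, E = 16*5 = 80 chips; eligible A, B, C, D, E
Layer 17-38: 22 each from A, B, C, E = 22*4 = 88 chips; eligible A, B, C, E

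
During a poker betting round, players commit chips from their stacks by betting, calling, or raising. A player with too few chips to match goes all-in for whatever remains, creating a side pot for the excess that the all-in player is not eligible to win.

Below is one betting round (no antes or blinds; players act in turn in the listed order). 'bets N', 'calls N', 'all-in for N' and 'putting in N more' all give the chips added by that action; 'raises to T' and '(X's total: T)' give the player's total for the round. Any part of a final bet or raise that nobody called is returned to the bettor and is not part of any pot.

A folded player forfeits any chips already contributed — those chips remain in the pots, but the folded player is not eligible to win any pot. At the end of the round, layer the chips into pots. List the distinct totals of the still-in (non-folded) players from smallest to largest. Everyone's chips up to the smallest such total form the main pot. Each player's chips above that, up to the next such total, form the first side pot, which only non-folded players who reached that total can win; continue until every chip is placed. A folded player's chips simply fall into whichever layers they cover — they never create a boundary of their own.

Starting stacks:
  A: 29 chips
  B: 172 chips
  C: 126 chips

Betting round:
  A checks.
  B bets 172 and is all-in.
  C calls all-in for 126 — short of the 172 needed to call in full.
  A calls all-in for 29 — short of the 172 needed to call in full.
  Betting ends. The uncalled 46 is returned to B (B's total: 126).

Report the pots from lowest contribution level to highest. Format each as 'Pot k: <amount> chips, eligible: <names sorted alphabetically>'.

Contributions (after 46 returned to B): A=29, B=126, C=126
Pot levels (distinct totals of non-folded players): 29, 126
Layer 1-29: 29 each from A, B, C = 29*3 = 87 chips; eligible A, B, C
Layer 30-126: 97 each from B, C = 97*2 = 194 chips; eligible B, C

Pot 1: 87 chips, eligible: A, B, C
Pot 2: 194 chips, eligible: B, C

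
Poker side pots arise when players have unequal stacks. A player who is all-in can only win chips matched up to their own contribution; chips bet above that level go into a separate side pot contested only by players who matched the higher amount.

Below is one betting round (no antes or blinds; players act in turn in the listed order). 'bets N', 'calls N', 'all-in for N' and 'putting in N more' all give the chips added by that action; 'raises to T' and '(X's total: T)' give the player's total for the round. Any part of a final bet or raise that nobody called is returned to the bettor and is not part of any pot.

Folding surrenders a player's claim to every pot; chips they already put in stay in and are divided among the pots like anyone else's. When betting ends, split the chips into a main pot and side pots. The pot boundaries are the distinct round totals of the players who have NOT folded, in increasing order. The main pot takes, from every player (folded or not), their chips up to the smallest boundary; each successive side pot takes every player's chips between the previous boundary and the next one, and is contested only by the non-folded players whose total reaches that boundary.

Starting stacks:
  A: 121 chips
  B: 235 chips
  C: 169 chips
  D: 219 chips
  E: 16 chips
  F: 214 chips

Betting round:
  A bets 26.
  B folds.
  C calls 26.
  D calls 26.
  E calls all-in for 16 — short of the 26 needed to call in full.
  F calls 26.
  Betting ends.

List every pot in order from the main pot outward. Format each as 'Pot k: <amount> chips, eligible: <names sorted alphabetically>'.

Pot 1: 80 chips, eligible: A, C, D, E, F
Pot 2: 40 chips, eligible: A, C, D, F

Derivation:
Contributions: A=26, C=26, D=26, E=16, F=26
Folded: B
Pot levels (distinct totals of non-folded players): 16, 26
Layer 1-16: 16 each from A, C, D, E, F = 16*5 = 80 chips; eligible A, C, D, E, F
Layer 17-26: 10 each from A, C, D, F = 10*4 = 40 chips; eligible A, C, D, F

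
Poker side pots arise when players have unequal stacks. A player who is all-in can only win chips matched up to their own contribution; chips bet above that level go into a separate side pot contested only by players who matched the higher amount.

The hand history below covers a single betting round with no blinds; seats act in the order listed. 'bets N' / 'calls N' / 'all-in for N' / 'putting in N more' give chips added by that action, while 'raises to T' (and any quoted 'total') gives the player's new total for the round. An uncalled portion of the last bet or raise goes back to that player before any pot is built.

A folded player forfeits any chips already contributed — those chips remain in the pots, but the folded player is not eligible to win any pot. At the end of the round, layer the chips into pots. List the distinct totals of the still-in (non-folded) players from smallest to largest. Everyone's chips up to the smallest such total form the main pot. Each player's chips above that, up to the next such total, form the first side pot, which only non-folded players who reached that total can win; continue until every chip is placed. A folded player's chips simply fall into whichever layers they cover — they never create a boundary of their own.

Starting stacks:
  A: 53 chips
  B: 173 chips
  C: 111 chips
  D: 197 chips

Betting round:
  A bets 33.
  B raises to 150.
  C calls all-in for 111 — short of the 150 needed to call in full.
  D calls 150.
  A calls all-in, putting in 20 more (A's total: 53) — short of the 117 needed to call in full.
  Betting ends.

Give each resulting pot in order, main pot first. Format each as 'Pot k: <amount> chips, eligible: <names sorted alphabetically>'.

Contributions: A=53, B=150, C=111, D=150
Pot levels (distinct totals of non-folded players): 53, 111, 150
Layer 1-53: 53 each from A, B, C, D = 53*4 = 212 chips; eligible A, B, C, D
Layer 54-111: 58 each from B, C, D = 58*3 = 174 chips; eligible B, C, D
Layer 112-150: 39 each from B, D = 39*2 = 78 chips; eligible B, D

Pot 1: 212 chips, eligible: A, B, C, D
Pot 2: 174 chips, eligible: B, C, D
Pot 3: 78 chips, eligible: B, D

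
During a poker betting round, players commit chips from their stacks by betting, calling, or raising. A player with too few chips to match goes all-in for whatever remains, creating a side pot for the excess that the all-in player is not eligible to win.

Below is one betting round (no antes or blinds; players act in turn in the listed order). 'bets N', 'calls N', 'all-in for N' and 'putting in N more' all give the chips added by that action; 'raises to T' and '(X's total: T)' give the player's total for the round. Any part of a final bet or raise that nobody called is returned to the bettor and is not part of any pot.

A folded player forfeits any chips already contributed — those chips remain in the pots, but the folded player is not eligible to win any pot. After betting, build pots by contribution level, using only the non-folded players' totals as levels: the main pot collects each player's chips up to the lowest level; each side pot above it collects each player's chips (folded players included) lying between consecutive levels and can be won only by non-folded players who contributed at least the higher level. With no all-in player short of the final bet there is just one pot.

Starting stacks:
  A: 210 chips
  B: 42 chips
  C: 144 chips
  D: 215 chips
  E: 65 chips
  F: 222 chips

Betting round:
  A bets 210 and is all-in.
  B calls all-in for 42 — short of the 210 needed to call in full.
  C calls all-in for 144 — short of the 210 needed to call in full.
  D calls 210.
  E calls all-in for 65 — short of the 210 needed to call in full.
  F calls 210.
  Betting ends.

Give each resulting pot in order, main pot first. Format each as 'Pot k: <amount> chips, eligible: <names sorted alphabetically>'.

Pot 1: 252 chips, eligible: A, B, C, D, E, F
Pot 2: 115 chips, eligible: A, C, D, E, F
Pot 3: 316 chips, eligible: A, C, D, F
Pot 4: 198 chips, eligible: A, D, F

Derivation:
Contributions: A=210, B=42, C=144, D=210, E=65, F=210
Pot levels (distinct totals of non-folded players): 42, 65, 144, 210
Layer 1-42: 42 each from A, B, C, D, E, F = 42*6 = 252 chips; eligible A, B, C, D, E, F
Layer 43-65: 23 each from A, C, D, E, F = 23*5 = 115 chips; eligible A, C, D, E, F
Layer 66-144: 79 each from A, C, D, F = 79*4 = 316 chips; eligible A, C, D, F
Layer 145-210: 66 each from A, D, F = 66*3 = 198 chips; eligible A, D, F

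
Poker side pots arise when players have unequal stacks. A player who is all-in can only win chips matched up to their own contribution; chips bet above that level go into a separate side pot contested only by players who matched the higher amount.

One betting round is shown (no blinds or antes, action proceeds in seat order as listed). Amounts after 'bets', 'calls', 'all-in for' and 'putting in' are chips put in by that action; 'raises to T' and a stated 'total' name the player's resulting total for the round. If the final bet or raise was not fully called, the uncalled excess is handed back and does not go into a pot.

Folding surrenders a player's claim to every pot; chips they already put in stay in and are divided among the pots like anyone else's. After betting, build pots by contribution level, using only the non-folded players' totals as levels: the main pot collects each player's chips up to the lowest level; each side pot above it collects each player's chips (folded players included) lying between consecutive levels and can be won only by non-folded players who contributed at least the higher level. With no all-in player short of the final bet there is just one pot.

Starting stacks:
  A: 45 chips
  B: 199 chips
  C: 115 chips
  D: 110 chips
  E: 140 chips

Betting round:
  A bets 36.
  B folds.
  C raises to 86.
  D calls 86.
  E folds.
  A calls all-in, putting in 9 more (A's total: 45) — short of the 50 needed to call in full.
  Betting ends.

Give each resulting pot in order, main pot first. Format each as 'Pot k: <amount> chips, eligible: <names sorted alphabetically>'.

Contributions: A=45, C=86, D=86
Folded: B, E
Pot levels (distinct totals of non-folded players): 45, 86
Layer 1-45: 45 each from A, C, D = 45*3 = 135 chips; eligible A, C, D
Layer 46-86: 41 each from C, D = 41*2 = 82 chips; eligible C, D

Pot 1: 135 chips, eligible: A, C, D
Pot 2: 82 chips, eligible: C, D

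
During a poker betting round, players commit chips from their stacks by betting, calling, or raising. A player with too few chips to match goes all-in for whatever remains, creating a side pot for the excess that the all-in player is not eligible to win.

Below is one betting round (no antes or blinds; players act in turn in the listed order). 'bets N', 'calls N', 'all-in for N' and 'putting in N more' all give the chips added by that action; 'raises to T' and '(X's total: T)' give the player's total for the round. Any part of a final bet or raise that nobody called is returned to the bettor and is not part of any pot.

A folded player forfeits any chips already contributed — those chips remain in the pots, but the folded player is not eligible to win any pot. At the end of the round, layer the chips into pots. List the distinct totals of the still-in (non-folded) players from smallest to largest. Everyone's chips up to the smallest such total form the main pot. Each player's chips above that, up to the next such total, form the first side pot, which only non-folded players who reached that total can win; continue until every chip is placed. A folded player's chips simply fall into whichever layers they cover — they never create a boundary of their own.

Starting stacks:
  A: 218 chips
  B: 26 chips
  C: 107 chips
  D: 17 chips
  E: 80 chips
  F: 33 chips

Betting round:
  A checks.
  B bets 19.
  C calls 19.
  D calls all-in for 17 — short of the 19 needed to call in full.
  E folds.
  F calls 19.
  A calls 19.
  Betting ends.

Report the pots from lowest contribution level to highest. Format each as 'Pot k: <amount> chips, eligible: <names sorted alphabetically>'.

Contributions: A=19, B=19, C=19, D=17, F=19
Folded: E
Pot levels (distinct totals of non-folded players): 17, 19
Layer 1-17: 17 each from A, B, C, D, F = 17*5 = 85 chips; eligible A, B, C, D, F
Layer 18-19: 2 each from A, B, C, F = 2*4 = 8 chips; eligible A, B, C, F

Pot 1: 85 chips, eligible: A, B, C, D, F
Pot 2: 8 chips, eligible: A, B, C, F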